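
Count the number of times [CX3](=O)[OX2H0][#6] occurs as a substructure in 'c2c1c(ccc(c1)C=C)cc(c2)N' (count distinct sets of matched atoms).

0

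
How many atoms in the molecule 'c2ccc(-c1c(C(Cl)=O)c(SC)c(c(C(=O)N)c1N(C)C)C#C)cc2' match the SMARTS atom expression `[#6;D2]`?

6

The query [#6;D2] means: any carbon bonded to exactly two heavy atoms.
Check the 25 heavy atoms by environment: 7× c (aromatic, D3) → no; 2× C (D3) → no; 2× O (D1) → no; 1× Cl (D1) → no; 1× N (D1) → no; 1× S (D2) → no; 4× C (D1) → no; 1× C (D2) → match; 5× c (aromatic, D2) → match; 1× N (D3) → no.
Summing the matching environments: 1 + 5 = 6 matching atoms.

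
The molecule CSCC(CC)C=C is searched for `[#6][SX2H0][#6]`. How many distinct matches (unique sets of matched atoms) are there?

1

[#6][SX2H0][#6] is the SMARTS for a thioether: an aliphatic sulfur bridging two carbons with no H on the sulfur.
Exactly one fragment in the molecule meets all constraints, giving 1 match.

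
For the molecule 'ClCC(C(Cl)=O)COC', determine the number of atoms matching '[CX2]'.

Check the 9 heavy atoms by environment: 4× C (X4) → no; 2× Cl (X1) → no; 1× C (X3) → no; 1× O (X1) → no; 1× O (X2) → no.
No environment satisfies the query, so 0 matching atoms.

0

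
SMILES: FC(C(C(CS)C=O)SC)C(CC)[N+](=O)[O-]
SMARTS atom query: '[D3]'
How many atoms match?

5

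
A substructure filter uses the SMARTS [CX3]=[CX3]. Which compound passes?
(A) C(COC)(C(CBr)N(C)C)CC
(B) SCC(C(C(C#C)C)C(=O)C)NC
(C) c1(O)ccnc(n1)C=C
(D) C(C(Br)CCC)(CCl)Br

[CX3]=[CX3] describes a non-aromatic C=C double bond between two sp2 carbons (an alkene).
(A) has an ethyl group (-CH2CH3) but its C-C bond is a single bond between CX4 carbons, not CX3=CX3.
(B) has an ethynyl group (-C#CH) but the C-C bond is a triple bond, not a double bond.
(C) contains a vinyl group (-CH=CH2), which satisfies every atom and bond constraint.
(D) has an ethyl group (-CH2CH3) but its C-C bond is a single bond between CX4 carbons, not CX3=CX3.
So the answer is (C).

C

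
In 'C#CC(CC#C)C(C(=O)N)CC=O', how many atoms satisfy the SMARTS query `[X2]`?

The query [X2] means: any atom with exactly two total connections (bonds + H).
Check the 13 heavy atoms by environment: 4× C (X4) → no; 2× C (X3) → no; 2× O (X1) → no; 1× N (X3) → no; 4× C (X2) → match.
That gives 4 matching atoms.

4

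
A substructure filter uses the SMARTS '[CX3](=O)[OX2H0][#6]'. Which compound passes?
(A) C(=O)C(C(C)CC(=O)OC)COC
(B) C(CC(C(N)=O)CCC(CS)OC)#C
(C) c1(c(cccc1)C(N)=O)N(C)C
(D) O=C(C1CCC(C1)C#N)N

[CX3](=O)[OX2H0][#6] describes a carbonyl carbon bonded to an oxygen that is itself bonded to carbon (no H on that O) (an ester).
(A) contains a methyl-ester group (-C(=O)OCH3), which satisfies every atom and bond constraint.
(B) has a methoxy ether (-OCH3) but the ether oxygen is not adjacent to a C=O carbon.
(C) has a primary amide (-C(=O)NH2) but the carbonyl is bonded to N, not to an O-C linkage.
(D) has a primary amide (-C(=O)NH2) but the carbonyl is bonded to N, not to an O-C linkage.
So the answer is (A).

A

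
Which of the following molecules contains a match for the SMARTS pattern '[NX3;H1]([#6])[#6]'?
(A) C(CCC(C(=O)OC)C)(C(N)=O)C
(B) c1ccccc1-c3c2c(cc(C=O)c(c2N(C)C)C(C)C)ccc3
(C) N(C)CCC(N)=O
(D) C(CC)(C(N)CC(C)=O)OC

C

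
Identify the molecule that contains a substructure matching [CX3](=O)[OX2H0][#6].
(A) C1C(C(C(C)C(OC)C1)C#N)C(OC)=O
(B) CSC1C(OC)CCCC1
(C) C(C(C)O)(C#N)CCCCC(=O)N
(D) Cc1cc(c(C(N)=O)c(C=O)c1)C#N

A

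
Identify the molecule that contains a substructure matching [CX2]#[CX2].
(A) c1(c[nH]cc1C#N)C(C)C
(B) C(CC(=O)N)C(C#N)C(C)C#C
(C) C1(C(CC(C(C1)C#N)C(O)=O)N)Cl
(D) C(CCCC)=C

B

[CX2]#[CX2] describes a carbon-carbon triple bond (an alkyne).
(A) has a nitrile (-C#N) but the triple bond is C#N, not C#C.
(B) contains an ethynyl group (-C#CH), which satisfies every atom and bond constraint.
(C) has a nitrile (-C#N) but the triple bond is C#N, not C#C.
(D) has a vinyl group (-CH=CH2) but the C=C is a double bond; both carbons are CX3, not CX2.
So the answer is (B).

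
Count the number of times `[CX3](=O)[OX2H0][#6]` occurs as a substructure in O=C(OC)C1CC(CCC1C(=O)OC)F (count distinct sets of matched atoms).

[CX3](=O)[OX2H0][#6] is the SMARTS for an ester: a carbonyl carbon bonded to an oxygen that is itself bonded to carbon (no H on that O).
The molecule carries 2 separate instances of a methyl-ester group (-C(=O)OCH3) meeting every constraint; each maps to a distinct set of atoms, giving 2 matches.

2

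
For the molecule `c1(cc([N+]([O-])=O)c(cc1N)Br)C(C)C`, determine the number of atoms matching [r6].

6

The query [r6] means: r6 matches atoms in a six-membered ring.
Check the 14 heavy atoms by environment: 6× c (aromatic, in 6-ring) → match; 1× Br (acyclic) → no; 3× C (acyclic) → no; 1× N (acyclic) → no; 1× N (charge +1, acyclic) → no; 1× O (charge -1, acyclic) → no; 1× O (acyclic) → no.
That gives 6 matching atoms.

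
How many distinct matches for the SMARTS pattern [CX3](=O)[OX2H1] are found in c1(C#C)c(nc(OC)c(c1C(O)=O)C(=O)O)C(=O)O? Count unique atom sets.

3

[CX3](=O)[OX2H1] is the SMARTS for a carboxylic acid: an sp2 carbon double-bonded to O and single-bonded to an -OH oxygen.
The molecule carries 3 separate instances of a carboxylic acid group (-C(=O)OH) meeting every constraint; each maps to a distinct set of atoms, giving 3 matches.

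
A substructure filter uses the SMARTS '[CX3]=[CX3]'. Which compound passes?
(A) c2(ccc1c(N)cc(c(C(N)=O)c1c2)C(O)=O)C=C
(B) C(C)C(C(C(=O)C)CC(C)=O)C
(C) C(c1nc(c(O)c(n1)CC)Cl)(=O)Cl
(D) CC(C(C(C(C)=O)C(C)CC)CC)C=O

A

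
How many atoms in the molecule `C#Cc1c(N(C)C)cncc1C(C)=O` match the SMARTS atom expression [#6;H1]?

3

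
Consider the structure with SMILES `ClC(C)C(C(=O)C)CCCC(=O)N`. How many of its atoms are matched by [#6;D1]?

Check the 13 heavy atoms by environment: 3× C (D2) → no; 4× C (D3) → no; 2× C (D1) → match; 1× Cl (D1) → no; 2× O (D1) → no; 1× N (D1) → no.
That gives 2 matching atoms.

2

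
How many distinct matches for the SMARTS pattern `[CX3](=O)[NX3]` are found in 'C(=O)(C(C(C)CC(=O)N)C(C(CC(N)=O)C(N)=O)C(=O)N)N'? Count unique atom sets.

5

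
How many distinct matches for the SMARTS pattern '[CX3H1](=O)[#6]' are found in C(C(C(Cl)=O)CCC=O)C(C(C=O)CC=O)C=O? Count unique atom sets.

4

[CX3H1](=O)[#6] is the SMARTS for an aldehyde: an sp2 carbon with one H, double-bonded to O and single-bonded to carbon.
The molecule carries 4 separate instances of an aldehyde (-CHO) meeting every constraint; each maps to a distinct set of atoms, giving 4 matches.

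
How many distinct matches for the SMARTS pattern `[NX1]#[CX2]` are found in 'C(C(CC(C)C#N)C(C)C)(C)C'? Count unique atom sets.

[NX1]#[CX2] is the SMARTS for a nitrile: a nitrogen triple-bonded to a two-connected carbon.
Exactly one fragment in the molecule meets all constraints, giving 1 match.

1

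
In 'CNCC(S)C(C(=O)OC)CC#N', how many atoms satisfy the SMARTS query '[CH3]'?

Check the 13 heavy atoms by environment: 2× C (H2) → no; 2× C (H1) → no; 1× S (H1) → no; 2× C (H0) → no; 1× N (H0) → no; 1× N (H1) → no; 2× C (H3) → match; 2× O (H0) → no.
That gives 2 matching atoms.

2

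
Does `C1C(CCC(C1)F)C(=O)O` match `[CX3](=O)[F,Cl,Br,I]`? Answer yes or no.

No

The pattern [CX3](=O)[F,Cl,Br,I] describes a carbonyl carbon bonded to a halogen — an acyl halide.
The closest candidate here is a carboxylic acid group (-C(=O)OH), but the carbonyl is bonded to -OH, not to a halogen. No other fragment satisfies the full query, so there is no match.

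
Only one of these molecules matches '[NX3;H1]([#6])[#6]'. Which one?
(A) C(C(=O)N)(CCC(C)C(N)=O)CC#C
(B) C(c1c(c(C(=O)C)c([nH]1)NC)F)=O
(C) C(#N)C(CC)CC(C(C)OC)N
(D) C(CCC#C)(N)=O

[NX3;H1]([#6])[#6] describes a trivalent nitrogen with one H, bonded to two carbons (a secondary amine).
(A) has a primary amide (-C(=O)NH2) but the -C(=O)NH2 nitrogen has H2, not H1.
(B) contains an N-methylamino group (-NHCH3), which satisfies every atom and bond constraint.
(C) has a primary amino group (-NH2) but the nitrogen has H2 and only one carbon neighbour.
(D) has a primary amide (-C(=O)NH2) but the -C(=O)NH2 nitrogen has H2, not H1.
So the answer is (B).

B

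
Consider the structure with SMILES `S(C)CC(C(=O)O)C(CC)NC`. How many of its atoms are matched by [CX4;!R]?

7

The query [CX4;!R] means: aliphatic carbon with four total connections, not in a ring.
Check the 12 heavy atoms by environment: 7× C (X4, acyclic) → match; 1× S (X2, acyclic) → no; 1× C (X3, acyclic) → no; 1× O (X1, acyclic) → no; 1× O (X2, acyclic) → no; 1× N (X3, acyclic) → no.
That gives 7 matching atoms.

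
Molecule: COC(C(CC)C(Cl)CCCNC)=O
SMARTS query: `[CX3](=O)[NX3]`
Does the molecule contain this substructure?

The pattern [CX3](=O)[NX3] describes a carbonyl carbon bonded to a trivalent nitrogen — an amide.
The closest candidate here is a methyl-ester group (-C(=O)OCH3), but the carbonyl is bonded to O, not to an NX3 nitrogen. No other fragment satisfies the full query, so there is no match.

No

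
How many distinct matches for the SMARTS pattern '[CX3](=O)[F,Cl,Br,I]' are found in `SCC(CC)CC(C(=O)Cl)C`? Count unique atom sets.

1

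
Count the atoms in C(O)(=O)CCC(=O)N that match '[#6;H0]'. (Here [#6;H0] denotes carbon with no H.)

2

The query [#6;H0] means: any carbon with no attached hydrogen.
Check the 8 heavy atoms by environment: 2× C (H2) → no; 2× C (H0) → match; 2× O (H0) → no; 1× O (H1) → no; 1× N (H2) → no.
That gives 2 matching atoms.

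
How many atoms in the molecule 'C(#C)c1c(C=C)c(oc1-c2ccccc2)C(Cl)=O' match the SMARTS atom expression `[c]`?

The query [c] means: lowercase c matches aromatic carbon only.
Check the 18 heavy atoms by environment: 1× o (aromatic) → no; 10× c (aromatic) → match; 5× C → no; 1× O → no; 1× Cl → no.
That gives 10 matching atoms.

10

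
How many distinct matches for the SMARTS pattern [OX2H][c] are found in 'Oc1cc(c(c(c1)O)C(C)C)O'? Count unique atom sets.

3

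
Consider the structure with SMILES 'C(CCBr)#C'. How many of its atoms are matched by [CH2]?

2

Check the 5 heavy atoms by environment: 2× C (H2) → match; 1× C (H0) → no; 1× C (H1) → no; 1× Br (H0) → no.
That gives 2 matching atoms.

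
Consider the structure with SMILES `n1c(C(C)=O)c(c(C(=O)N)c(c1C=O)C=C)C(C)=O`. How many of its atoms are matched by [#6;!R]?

8

Check the 19 heavy atoms by environment: 1× n (aromatic, in 6-ring) → no; 5× c (aromatic, in 6-ring) → no; 8× C (acyclic) → match; 4× O (acyclic) → no; 1× N (acyclic) → no.
That gives 8 matching atoms.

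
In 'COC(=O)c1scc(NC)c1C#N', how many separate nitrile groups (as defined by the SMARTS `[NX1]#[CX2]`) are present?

1

[NX1]#[CX2] is the SMARTS for a nitrile: a nitrogen triple-bonded to a two-connected carbon.
Exactly one fragment in the molecule meets all constraints, giving 1 match.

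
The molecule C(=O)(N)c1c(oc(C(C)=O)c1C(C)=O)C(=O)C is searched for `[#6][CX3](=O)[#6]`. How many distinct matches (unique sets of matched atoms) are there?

3

[#6][CX3](=O)[#6] is the SMARTS for a ketone: a carbonyl carbon (no H) flanked by two carbons.
The molecule carries 3 separate instances of an acetyl/ketone group (-C(=O)CH3) meeting every constraint; each maps to a distinct set of atoms, giving 3 matches.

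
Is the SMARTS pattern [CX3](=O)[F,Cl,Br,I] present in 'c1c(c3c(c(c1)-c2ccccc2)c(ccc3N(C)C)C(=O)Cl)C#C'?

Yes

The pattern [CX3](=O)[F,Cl,Br,I] describes a carbonyl carbon bonded to a halogen — an acyl halide.
The molecule carries an acyl chloride (-C(=O)Cl), whose atoms satisfy every constraint of the query, so the pattern matches.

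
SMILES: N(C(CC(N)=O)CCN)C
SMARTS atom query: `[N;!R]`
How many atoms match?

3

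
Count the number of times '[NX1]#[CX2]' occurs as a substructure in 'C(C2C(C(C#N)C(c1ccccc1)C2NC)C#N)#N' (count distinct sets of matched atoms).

[NX1]#[CX2] is the SMARTS for a nitrile: a nitrogen triple-bonded to a two-connected carbon.
The molecule carries 3 separate instances of a nitrile (-C#N) meeting every constraint; each maps to a distinct set of atoms, giving 3 matches.

3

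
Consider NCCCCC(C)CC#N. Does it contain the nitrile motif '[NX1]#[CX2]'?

Yes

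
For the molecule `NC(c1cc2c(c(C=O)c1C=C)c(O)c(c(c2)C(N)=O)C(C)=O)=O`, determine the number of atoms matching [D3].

The query [D3] means: atom with exactly three heavy-atom neighbours.
Check the 24 heavy atoms by environment: 8× c (aromatic, D3) → match; 2× c (aromatic, D2) → no; 3× C (D3) → match; 5× O (D1) → no; 2× N (D1) → no; 2× C (D1) → no; 2× C (D2) → no.
Summing the matching environments: 8 + 3 = 11 matching atoms.

11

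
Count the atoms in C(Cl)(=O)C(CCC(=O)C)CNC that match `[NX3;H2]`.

0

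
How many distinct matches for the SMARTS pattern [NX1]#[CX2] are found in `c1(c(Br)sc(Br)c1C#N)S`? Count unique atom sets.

1

[NX1]#[CX2] is the SMARTS for a nitrile: a nitrogen triple-bonded to a two-connected carbon.
Exactly one fragment in the molecule meets all constraints, giving 1 match.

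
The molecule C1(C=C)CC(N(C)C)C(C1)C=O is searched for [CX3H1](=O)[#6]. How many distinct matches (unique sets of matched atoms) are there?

[CX3H1](=O)[#6] is the SMARTS for an aldehyde: an sp2 carbon with one H, double-bonded to O and single-bonded to carbon.
Exactly one fragment in the molecule meets all constraints, giving 1 match.

1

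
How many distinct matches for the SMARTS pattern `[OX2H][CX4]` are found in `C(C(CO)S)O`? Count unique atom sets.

2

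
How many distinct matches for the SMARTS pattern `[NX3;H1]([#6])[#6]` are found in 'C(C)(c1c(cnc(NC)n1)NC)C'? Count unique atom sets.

[NX3;H1]([#6])[#6] is the SMARTS for a secondary amine: a trivalent nitrogen with one H, bonded to two carbons.
The molecule carries 2 separate instances of an N-methylamino group (-NHCH3) meeting every constraint; each maps to a distinct set of atoms, giving 2 matches.

2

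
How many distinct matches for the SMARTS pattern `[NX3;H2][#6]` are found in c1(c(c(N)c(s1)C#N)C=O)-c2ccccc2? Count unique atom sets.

1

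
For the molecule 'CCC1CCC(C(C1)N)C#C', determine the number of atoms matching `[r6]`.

6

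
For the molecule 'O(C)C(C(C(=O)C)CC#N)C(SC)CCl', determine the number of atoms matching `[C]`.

10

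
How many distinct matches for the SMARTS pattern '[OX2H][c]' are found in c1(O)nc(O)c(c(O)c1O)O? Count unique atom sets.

5

[OX2H][c] is the SMARTS for a phenol: a hydroxyl oxygen attached to an aromatic carbon.
The molecule carries 5 separate instances of a hydroxyl group (-OH) meeting every constraint; each maps to a distinct set of atoms, giving 5 matches.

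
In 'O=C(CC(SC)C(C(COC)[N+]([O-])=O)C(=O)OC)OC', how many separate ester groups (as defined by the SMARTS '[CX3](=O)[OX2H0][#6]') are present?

[CX3](=O)[OX2H0][#6] is the SMARTS for an ester: a carbonyl carbon bonded to an oxygen that is itself bonded to carbon (no H on that O).
The molecule carries 2 separate instances of a methyl-ester group (-C(=O)OCH3) meeting every constraint; each maps to a distinct set of atoms, giving 2 matches.

2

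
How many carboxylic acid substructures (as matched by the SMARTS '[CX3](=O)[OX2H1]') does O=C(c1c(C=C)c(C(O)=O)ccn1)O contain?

[CX3](=O)[OX2H1] is the SMARTS for a carboxylic acid: an sp2 carbon double-bonded to O and single-bonded to an -OH oxygen.
The molecule carries 2 separate instances of a carboxylic acid group (-C(=O)OH) meeting every constraint; each maps to a distinct set of atoms, giving 2 matches.

2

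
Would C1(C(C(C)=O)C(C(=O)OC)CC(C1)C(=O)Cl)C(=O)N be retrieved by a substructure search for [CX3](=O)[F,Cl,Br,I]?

Yes

The pattern [CX3](=O)[F,Cl,Br,I] describes a carbonyl carbon bonded to a halogen — an acyl halide.
The molecule carries an acyl chloride (-C(=O)Cl), whose atoms satisfy every constraint of the query, so the pattern matches.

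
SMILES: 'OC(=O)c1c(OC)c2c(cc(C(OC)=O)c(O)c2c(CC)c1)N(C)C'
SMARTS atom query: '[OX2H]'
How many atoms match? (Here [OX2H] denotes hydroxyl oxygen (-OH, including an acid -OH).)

The query [OX2H] means: aliphatic oxygen with two connections, one of which is H — an -OH oxygen.
Check the 25 heavy atoms by environment: 8× c (aromatic, H0, X3) → no; 2× c (aromatic, H1, X3) → no; 2× O (H0, X2) → no; 5× C (H3, X4) → no; 2× C (H0, X3) → no; 2× O (H0, X1) → no; 1× N (H0, X3) → no; 2× O (H1, X2) → match; 1× C (H2, X4) → no.
That gives 2 matching atoms.

2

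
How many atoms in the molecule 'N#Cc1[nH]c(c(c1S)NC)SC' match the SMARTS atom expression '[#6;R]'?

The query [#6;R] means: carbon that is part of a ring.
Check the 12 heavy atoms by environment: 1× n (aromatic, in 5-ring) → no; 4× c (aromatic, in 5-ring) → match; 3× C (acyclic) → no; 2× N (acyclic) → no; 2× S (acyclic) → no.
That gives 4 matching atoms.

4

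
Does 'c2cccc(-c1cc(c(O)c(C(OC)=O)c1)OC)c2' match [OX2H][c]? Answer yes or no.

Yes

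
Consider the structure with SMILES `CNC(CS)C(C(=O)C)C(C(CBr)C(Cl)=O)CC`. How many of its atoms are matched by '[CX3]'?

The query [CX3] means: C with X3: aliphatic carbon with exactly 3 total connections.
Check the 18 heavy atoms by environment: 10× C (X4) → no; 2× C (X3) → match; 2× O (X1) → no; 1× Cl (X1) → no; 1× Br (X1) → no; 1× N (X3) → no; 1× S (X2) → no.
That gives 2 matching atoms.

2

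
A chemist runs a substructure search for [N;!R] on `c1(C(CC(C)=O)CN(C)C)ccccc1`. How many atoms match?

The query [N;!R] means: aliphatic nitrogen not in a ring.
Check the 15 heavy atoms by environment: 7× C (acyclic) → no; 6× c (aromatic, in 6-ring) → no; 1× O (acyclic) → no; 1× N (acyclic) → match.
That gives 1 matching atom.

1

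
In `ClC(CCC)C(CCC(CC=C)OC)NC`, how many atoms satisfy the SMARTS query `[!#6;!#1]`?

3

The query [!#6;!#1] means: not carbon and not hydrogen — any heteroatom.
Check the 16 heavy atoms by environment: 13× C → no; 1× O → match; 1× N → match; 1× Cl → match.
Summing the matching environments: 1 + 1 + 1 = 3 matching atoms.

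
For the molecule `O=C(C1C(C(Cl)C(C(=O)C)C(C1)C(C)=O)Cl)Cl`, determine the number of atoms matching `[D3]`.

8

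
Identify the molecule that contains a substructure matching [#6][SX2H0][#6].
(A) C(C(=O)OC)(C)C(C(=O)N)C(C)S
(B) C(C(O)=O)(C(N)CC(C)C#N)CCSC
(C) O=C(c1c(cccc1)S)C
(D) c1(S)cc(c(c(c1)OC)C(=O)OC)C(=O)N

B

[#6][SX2H0][#6] describes an aliphatic sulfur bridging two carbons with no H on the sulfur (a thioether).
(A) has a thiol (-SH) but the sulfur has H1, not H0 bridging two carbons.
(B) contains a methylthio ether (-SCH3), which satisfies every atom and bond constraint.
(C) has a thiol (-SH) but the sulfur has H1, not H0 bridging two carbons.
(D) has a thiol (-SH) but the sulfur has H1, not H0 bridging two carbons.
So the answer is (B).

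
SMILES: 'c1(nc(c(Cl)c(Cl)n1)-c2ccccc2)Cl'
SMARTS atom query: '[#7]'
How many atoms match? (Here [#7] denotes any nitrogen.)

The query [#7] means: #7 matches any nitrogen atom regardless of aromaticity.
Check the 15 heavy atoms by environment: 2× n (aromatic) → match; 10× c (aromatic) → no; 3× Cl → no.
That gives 2 matching atoms.

2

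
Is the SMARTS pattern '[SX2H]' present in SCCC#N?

Yes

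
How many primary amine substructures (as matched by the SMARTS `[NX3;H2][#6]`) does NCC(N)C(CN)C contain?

[NX3;H2][#6] is the SMARTS for a primary amine: a trivalent nitrogen with two H attached to carbon.
The molecule carries 3 separate instances of a primary amino group (-NH2) meeting every constraint; each maps to a distinct set of atoms, giving 3 matches.

3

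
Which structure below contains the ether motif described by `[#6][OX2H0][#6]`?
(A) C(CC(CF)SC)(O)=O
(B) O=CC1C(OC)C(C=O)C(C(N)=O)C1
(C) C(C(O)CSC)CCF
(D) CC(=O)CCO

[#6][OX2H0][#6] describes an aliphatic oxygen bridging two carbons with no H on the oxygen (an ether).
(A) has a carboxylic acid group (-C(=O)OH) but the -OH oxygen has H1; the =O is OX1, not OX2.
(B) contains a methoxy ether (-OCH3), which satisfies every atom and bond constraint.
(C) has a hydroxyl group (-OH) but the oxygen has H1, not H0 bridging two carbons.
(D) has a hydroxyl group (-OH) but the oxygen has H1, not H0 bridging two carbons.
So the answer is (B).

B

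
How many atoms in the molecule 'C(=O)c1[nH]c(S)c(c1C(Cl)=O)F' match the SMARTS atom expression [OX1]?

2

Check the 12 heavy atoms by environment: 1× n (aromatic, X3) → no; 4× c (aromatic, X3) → no; 2× C (X3) → no; 2× O (X1) → match; 1× Cl (X1) → no; 1× F (X1) → no; 1× S (X2) → no.
That gives 2 matching atoms.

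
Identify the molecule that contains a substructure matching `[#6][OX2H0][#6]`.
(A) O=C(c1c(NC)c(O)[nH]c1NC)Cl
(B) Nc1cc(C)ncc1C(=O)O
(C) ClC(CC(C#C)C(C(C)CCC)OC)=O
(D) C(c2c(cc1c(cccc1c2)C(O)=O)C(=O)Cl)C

C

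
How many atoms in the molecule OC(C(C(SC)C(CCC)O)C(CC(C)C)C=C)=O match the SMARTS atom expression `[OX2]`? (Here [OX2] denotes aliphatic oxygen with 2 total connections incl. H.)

2

Check the 19 heavy atoms by environment: 12× C (X4) → no; 2× O (X2) → match; 3× C (X3) → no; 1× O (X1) → no; 1× S (X2) → no.
That gives 2 matching atoms.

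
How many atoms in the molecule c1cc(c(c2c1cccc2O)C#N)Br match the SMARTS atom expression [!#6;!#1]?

3

The query [!#6;!#1] means: not carbon and not hydrogen — any heteroatom.
Check the 14 heavy atoms by environment: 10× c (aromatic) → no; 1× O → match; 1× Br → match; 1× C → no; 1× N → match.
Summing the matching environments: 1 + 1 + 1 = 3 matching atoms.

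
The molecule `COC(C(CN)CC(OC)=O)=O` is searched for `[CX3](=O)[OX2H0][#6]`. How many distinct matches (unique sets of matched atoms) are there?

[CX3](=O)[OX2H0][#6] is the SMARTS for an ester: a carbonyl carbon bonded to an oxygen that is itself bonded to carbon (no H on that O).
The molecule carries 2 separate instances of a methyl-ester group (-C(=O)OCH3) meeting every constraint; each maps to a distinct set of atoms, giving 2 matches.

2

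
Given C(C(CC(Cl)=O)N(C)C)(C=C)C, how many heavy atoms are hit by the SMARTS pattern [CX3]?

The query [CX3] means: C with X3: aliphatic carbon with exactly 3 total connections.
Check the 12 heavy atoms by environment: 6× C (X4) → no; 3× C (X3) → match; 1× O (X1) → no; 1× Cl (X1) → no; 1× N (X3) → no.
That gives 3 matching atoms.

3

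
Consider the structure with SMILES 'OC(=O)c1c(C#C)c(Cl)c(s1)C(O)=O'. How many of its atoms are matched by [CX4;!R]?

The query [CX4;!R] means: aliphatic carbon with four total connections, not in a ring.
Check the 14 heavy atoms by environment: 1× s (aromatic, X2, in 5-ring) → no; 4× c (aromatic, X3, in 5-ring) → no; 2× C (X3, acyclic) → no; 2× O (X1, acyclic) → no; 2× O (X2, acyclic) → no; 2× C (X2, acyclic) → no; 1× Cl (X1, acyclic) → no.
No environment satisfies the query, so 0 matching atoms.

0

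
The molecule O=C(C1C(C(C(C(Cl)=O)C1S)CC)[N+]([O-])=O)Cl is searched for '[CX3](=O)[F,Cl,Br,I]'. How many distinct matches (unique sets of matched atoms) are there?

2

[CX3](=O)[F,Cl,Br,I] is the SMARTS for an acyl halide: a carbonyl carbon bonded to a halogen.
The molecule carries 2 separate instances of an acyl chloride (-C(=O)Cl) meeting every constraint; each maps to a distinct set of atoms, giving 2 matches.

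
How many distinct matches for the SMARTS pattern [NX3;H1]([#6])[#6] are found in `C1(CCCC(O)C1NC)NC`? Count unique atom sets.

2

[NX3;H1]([#6])[#6] is the SMARTS for a secondary amine: a trivalent nitrogen with one H, bonded to two carbons.
The molecule carries 2 separate instances of an N-methylamino group (-NHCH3) meeting every constraint; each maps to a distinct set of atoms, giving 2 matches.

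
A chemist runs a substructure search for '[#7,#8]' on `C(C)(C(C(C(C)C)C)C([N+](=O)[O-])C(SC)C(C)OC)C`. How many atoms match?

The query [#7,#8] means: nitrogen or oxygen (comma = OR).
Check the 20 heavy atoms by environment: 15× C → no; 2× O → match; 1× N (charge +1) → match; 1× O (charge -1) → match; 1× S → no.
Summing the matching environments: 2 + 1 + 1 = 4 matching atoms.

4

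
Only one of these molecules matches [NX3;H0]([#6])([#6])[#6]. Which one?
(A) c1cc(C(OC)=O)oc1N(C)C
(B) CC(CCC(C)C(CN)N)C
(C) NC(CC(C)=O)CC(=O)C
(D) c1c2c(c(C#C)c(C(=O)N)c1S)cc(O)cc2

A

[NX3;H0]([#6])([#6])[#6] describes a trivalent nitrogen with no H, bonded to three carbons (a tertiary amine).
(A) contains a dimethylamino group (-N(CH3)2), which satisfies every atom and bond constraint.
(B) has a primary amino group (-NH2) but the nitrogen has H2, not H0 with three carbons.
(C) has a primary amino group (-NH2) but the nitrogen has H2, not H0 with three carbons.
(D) has a primary amide (-C(=O)NH2) but the amide nitrogen has H2 and only one carbon neighbour.
So the answer is (A).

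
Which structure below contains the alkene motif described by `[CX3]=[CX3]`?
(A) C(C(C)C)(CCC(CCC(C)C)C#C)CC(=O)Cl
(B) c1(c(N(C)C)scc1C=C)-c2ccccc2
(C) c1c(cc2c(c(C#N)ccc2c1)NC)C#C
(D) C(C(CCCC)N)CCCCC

B

[CX3]=[CX3] describes a non-aromatic C=C double bond between two sp2 carbons (an alkene).
(A) has an ethynyl group (-C#CH) but the C-C bond is a triple bond, not a double bond.
(B) contains a vinyl group (-CH=CH2), which satisfies every atom and bond constraint.
(C) has an ethynyl group (-C#CH) but the C-C bond is a triple bond, not a double bond.
(D) has an ethyl group (-CH2CH3) but its C-C bond is a single bond between CX4 carbons, not CX3=CX3.
So the answer is (B).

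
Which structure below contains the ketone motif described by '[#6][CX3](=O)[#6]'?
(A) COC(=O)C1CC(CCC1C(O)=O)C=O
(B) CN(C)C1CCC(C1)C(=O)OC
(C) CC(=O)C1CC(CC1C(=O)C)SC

C

[#6][CX3](=O)[#6] describes a carbonyl carbon (no H) flanked by two carbons (a ketone).
(A) has a methyl-ester group (-C(=O)OCH3) but one neighbour of the carbonyl carbon is O, not C.
(B) has a methyl-ester group (-C(=O)OCH3) but one neighbour of the carbonyl carbon is O, not C.
(C) contains an acetyl/ketone group (-C(=O)CH3), which satisfies every atom and bond constraint.
So the answer is (C).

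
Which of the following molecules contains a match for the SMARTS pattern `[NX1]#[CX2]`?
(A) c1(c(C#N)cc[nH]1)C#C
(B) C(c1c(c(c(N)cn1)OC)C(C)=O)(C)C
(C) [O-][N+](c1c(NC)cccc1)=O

A

[NX1]#[CX2] describes a nitrogen triple-bonded to a two-connected carbon (a nitrile).
(A) contains a nitrile (-C#N), which satisfies every atom and bond constraint.
(B) has a primary amino group (-NH2) but the nitrogen is NX3 (three connections), not NX1 triple-bonded.
(C) has a nitro group (-[N+](=O)[O-]) but there is no C#N triple bond.
So the answer is (A).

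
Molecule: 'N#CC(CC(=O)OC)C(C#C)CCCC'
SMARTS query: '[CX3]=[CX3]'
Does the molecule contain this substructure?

The pattern [CX3]=[CX3] describes a non-aromatic C=C double bond between two sp2 carbons — an alkene.
The closest candidate here is an ethynyl group (-C#CH), but the C-C bond is a triple bond, not a double bond. No other fragment satisfies the full query, so there is no match.

No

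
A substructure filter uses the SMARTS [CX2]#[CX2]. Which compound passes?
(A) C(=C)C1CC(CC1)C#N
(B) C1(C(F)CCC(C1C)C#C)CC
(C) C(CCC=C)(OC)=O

B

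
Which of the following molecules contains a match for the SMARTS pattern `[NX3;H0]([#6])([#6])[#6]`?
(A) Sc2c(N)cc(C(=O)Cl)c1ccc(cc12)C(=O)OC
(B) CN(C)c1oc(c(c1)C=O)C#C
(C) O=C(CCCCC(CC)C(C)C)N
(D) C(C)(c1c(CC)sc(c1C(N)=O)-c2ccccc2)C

[NX3;H0]([#6])([#6])[#6] describes a trivalent nitrogen with no H, bonded to three carbons (a tertiary amine).
(A) has a primary amino group (-NH2) but the nitrogen has H2, not H0 with three carbons.
(B) contains a dimethylamino group (-N(CH3)2), which satisfies every atom and bond constraint.
(C) has a primary amide (-C(=O)NH2) but the amide nitrogen has H2 and only one carbon neighbour.
(D) has a primary amide (-C(=O)NH2) but the amide nitrogen has H2 and only one carbon neighbour.
So the answer is (B).

B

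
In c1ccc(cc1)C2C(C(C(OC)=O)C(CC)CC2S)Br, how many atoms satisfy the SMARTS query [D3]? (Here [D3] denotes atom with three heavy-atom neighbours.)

7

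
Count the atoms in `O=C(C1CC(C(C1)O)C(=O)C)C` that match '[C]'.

9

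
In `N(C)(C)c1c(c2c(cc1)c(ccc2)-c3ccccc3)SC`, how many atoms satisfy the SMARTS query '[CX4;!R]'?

3

The query [CX4;!R] means: aliphatic carbon with four total connections, not in a ring.
Check the 21 heavy atoms by environment: 16× c (aromatic, X3, in 6-ring) → no; 1× N (X3, acyclic) → no; 3× C (X4, acyclic) → match; 1× S (X2, acyclic) → no.
That gives 3 matching atoms.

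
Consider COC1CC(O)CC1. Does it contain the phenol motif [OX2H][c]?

The pattern [OX2H][c] describes a hydroxyl oxygen attached to an aromatic carbon — a phenol.
The closest candidate here is a hydroxyl group (-OH), but the -OH is on an aliphatic carbon, not an aromatic c. No other fragment satisfies the full query, so there is no match.

No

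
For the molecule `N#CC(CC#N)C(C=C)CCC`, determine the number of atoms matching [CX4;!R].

6

The query [CX4;!R] means: aliphatic carbon with four total connections, not in a ring.
Check the 12 heavy atoms by environment: 6× C (X4, acyclic) → match; 2× C (X3, acyclic) → no; 2× C (X2, acyclic) → no; 2× N (X1, acyclic) → no.
That gives 6 matching atoms.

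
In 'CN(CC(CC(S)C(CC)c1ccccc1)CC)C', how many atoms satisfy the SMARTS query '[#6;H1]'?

8

The query [#6;H1] means: any carbon bearing exactly one hydrogen.
Check the 19 heavy atoms by environment: 4× C (H2) → no; 3× C (H1) → match; 4× C (H3) → no; 1× c (aromatic, H0) → no; 5× c (aromatic, H1) → match; 1× N (H0) → no; 1× S (H1) → no.
Summing the matching environments: 3 + 5 = 8 matching atoms.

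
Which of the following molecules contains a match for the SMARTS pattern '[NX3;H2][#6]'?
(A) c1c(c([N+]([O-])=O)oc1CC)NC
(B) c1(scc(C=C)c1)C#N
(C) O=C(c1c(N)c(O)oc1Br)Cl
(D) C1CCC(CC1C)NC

[NX3;H2][#6] describes a trivalent nitrogen with two H attached to carbon (a primary amine).
(A) has an N-methylamino group (-NHCH3) but the nitrogen bears two carbons and only one H (H1), not H2.
(B) has a nitrile (-C#N) but the nitrogen is NX1 (triple-bonded), not NX3 with two H.
(C) contains a primary amino group (-NH2), which satisfies every atom and bond constraint.
(D) has an N-methylamino group (-NHCH3) but the nitrogen bears two carbons and only one H (H1), not H2.
So the answer is (C).

C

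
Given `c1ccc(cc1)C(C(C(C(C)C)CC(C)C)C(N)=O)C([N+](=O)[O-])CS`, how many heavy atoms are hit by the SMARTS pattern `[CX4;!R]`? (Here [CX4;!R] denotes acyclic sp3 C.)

12

Check the 25 heavy atoms by environment: 12× C (X4, acyclic) → match; 1× S (X2, acyclic) → no; 1× C (X3, acyclic) → no; 2× O (X1, acyclic) → no; 1× N (X3, acyclic) → no; 1× N (charge +1, X3, acyclic) → no; 1× O (charge -1, X1, acyclic) → no; 6× c (aromatic, X3, in 6-ring) → no.
That gives 12 matching atoms.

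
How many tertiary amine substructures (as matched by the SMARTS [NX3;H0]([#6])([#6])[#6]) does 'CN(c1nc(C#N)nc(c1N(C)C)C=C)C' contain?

[NX3;H0]([#6])([#6])[#6] is the SMARTS for a tertiary amine: a trivalent nitrogen with no H, bonded to three carbons.
The molecule carries 2 separate instances of a dimethylamino group (-N(CH3)2) meeting every constraint; each maps to a distinct set of atoms, giving 2 matches.

2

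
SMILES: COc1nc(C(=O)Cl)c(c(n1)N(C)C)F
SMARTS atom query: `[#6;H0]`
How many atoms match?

5

The query [#6;H0] means: any carbon with no attached hydrogen.
Check the 15 heavy atoms by environment: 2× n (aromatic, H0) → no; 4× c (aromatic, H0) → match; 1× F (H0) → no; 2× O (H0) → no; 3× C (H3) → no; 1× C (H0) → match; 1× Cl (H0) → no; 1× N (H0) → no.
Summing the matching environments: 4 + 1 = 5 matching atoms.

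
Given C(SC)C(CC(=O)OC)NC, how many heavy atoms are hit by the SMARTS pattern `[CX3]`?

The query [CX3] means: C with X3: aliphatic carbon with exactly 3 total connections.
Check the 11 heavy atoms by environment: 6× C (X4) → no; 1× N (X3) → no; 1× C (X3) → match; 1× O (X1) → no; 1× O (X2) → no; 1× S (X2) → no.
That gives 1 matching atom.

1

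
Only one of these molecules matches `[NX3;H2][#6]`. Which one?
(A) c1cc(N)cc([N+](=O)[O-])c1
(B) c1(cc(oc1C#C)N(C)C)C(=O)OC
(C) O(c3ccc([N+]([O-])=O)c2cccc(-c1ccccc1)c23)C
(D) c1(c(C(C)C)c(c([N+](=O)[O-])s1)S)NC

A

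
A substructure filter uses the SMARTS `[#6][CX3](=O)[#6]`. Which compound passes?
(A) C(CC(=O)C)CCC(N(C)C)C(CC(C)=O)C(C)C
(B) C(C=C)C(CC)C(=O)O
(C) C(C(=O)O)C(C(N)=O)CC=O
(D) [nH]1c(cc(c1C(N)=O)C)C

[#6][CX3](=O)[#6] describes a carbonyl carbon (no H) flanked by two carbons (a ketone).
(A) contains an acetyl/ketone group (-C(=O)CH3), which satisfies every atom and bond constraint.
(B) has a carboxylic acid group (-C(=O)OH) but one neighbour of the carbonyl carbon is O, not C.
(C) has an aldehyde (-CHO) but the carbonyl carbon has H1, so it is not flanked by two carbons.
(D) has a primary amide (-C(=O)NH2) but one neighbour of the carbonyl carbon is N, not C.
So the answer is (A).

A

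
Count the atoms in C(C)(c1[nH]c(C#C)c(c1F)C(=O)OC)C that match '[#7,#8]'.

3

Check the 15 heavy atoms by environment: 1× n (aromatic) → match; 4× c (aromatic) → no; 1× F → no; 7× C → no; 2× O → match.
Summing the matching environments: 1 + 2 = 3 matching atoms.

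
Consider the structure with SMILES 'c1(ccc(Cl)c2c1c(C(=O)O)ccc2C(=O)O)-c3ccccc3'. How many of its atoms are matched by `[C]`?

2

The query [C] means: uppercase C matches aliphatic (non-aromatic) carbon only.
Check the 23 heavy atoms by environment: 16× c (aromatic) → no; 2× C → match; 4× O → no; 1× Cl → no.
That gives 2 matching atoms.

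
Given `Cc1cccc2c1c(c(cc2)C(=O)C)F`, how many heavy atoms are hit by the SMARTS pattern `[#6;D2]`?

5

The query [#6;D2] means: any carbon bonded to exactly two heavy atoms.
Check the 15 heavy atoms by environment: 5× c (aromatic, D3) → no; 5× c (aromatic, D2) → match; 1× F (D1) → no; 2× C (D1) → no; 1× C (D3) → no; 1× O (D1) → no.
That gives 5 matching atoms.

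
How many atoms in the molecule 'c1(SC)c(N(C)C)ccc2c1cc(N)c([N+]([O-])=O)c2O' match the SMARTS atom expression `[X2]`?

2

Check the 20 heavy atoms by environment: 10× c (aromatic, X3) → no; 1× S (X2) → match; 3× C (X4) → no; 1× O (X2) → match; 2× N (X3) → no; 1× N (charge +1, X3) → no; 1× O (charge -1, X1) → no; 1× O (X1) → no.
Summing the matching environments: 1 + 1 = 2 matching atoms.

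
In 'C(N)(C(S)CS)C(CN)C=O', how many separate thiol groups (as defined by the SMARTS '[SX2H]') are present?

2

[SX2H] is the SMARTS for a thiol: an aliphatic sulfur with two connections, one being H.
The molecule carries 2 separate instances of a thiol (-SH) meeting every constraint; each maps to a distinct set of atoms, giving 2 matches.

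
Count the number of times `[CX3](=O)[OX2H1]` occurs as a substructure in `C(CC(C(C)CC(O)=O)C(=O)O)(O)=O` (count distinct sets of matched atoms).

3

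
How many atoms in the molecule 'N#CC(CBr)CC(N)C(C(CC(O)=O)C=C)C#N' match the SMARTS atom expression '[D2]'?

6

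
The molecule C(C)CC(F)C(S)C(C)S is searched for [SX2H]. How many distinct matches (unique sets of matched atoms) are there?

2

[SX2H] is the SMARTS for a thiol: an aliphatic sulfur with two connections, one being H.
The molecule carries 2 separate instances of a thiol (-SH) meeting every constraint; each maps to a distinct set of atoms, giving 2 matches.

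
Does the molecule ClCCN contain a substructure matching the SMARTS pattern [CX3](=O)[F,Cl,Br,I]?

The pattern [CX3](=O)[F,Cl,Br,I] describes a carbonyl carbon bonded to a halogen — an acyl halide.
The closest candidate here is a chloro substituent, but the Cl is not on a carbonyl carbon. No other fragment satisfies the full query, so there is no match.

No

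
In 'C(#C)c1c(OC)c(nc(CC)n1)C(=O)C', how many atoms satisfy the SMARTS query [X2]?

5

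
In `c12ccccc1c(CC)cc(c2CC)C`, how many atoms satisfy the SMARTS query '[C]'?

5

Check the 15 heavy atoms by environment: 10× c (aromatic) → no; 5× C → match.
That gives 5 matching atoms.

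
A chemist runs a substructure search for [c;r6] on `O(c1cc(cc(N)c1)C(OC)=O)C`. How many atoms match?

Check the 13 heavy atoms by environment: 6× c (aromatic, in 6-ring) → match; 3× O (acyclic) → no; 3× C (acyclic) → no; 1× N (acyclic) → no.
That gives 6 matching atoms.

6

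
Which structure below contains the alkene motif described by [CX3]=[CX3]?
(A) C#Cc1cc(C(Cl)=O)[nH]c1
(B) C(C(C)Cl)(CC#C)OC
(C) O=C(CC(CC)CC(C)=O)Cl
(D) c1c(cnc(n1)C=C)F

D

[CX3]=[CX3] describes a non-aromatic C=C double bond between two sp2 carbons (an alkene).
(A) has an ethynyl group (-C#CH) but the C-C bond is a triple bond, not a double bond.
(B) has an ethynyl group (-C#CH) but the C-C bond is a triple bond, not a double bond.
(C) has an ethyl group (-CH2CH3) but its C-C bond is a single bond between CX4 carbons, not CX3=CX3.
(D) contains a vinyl group (-CH=CH2), which satisfies every atom and bond constraint.
So the answer is (D).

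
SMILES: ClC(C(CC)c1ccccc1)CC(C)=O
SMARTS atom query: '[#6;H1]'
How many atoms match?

The query [#6;H1] means: any carbon bearing exactly one hydrogen.
Check the 15 heavy atoms by environment: 2× C (H3) → no; 2× C (H2) → no; 2× C (H1) → match; 1× C (H0) → no; 1× O (H0) → no; 1× c (aromatic, H0) → no; 5× c (aromatic, H1) → match; 1× Cl (H0) → no.
Summing the matching environments: 2 + 5 = 7 matching atoms.

7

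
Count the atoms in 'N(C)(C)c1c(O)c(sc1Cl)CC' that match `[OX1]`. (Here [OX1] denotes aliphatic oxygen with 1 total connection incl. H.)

0

The query [OX1] means: aliphatic oxygen with one total connection — typically a carbonyl =O or an oxide.
Check the 12 heavy atoms by environment: 1× s (aromatic, X2) → no; 4× c (aromatic, X3) → no; 1× Cl (X1) → no; 4× C (X4) → no; 1× N (X3) → no; 1× O (X2) → no.
No environment satisfies the query, so 0 matching atoms.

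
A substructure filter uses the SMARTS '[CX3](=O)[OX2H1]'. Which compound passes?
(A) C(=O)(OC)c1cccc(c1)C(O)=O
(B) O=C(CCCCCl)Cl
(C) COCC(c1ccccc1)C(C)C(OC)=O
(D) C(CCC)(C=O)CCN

A

[CX3](=O)[OX2H1] describes an sp2 carbon double-bonded to O and single-bonded to an -OH oxygen (a carboxylic acid).
(A) contains a carboxylic acid group (-C(=O)OH), which satisfies every atom and bond constraint.
(B) has an acyl chloride (-C(=O)Cl) but the carbonyl is bonded to Cl, not to an -OH oxygen.
(C) has a methyl-ester group (-C(=O)OCH3) but the singly-bonded O has no H (OX2H0, not OX2H1).
(D) has an aldehyde (-CHO) but there is no singly-bonded oxygen on the carbonyl carbon.
So the answer is (A).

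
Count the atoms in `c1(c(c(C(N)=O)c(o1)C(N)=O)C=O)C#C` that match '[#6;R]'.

4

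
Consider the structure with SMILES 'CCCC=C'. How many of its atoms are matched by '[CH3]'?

1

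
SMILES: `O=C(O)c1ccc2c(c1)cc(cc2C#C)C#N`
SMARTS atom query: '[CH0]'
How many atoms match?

3

Check the 17 heavy atoms by environment: 5× c (aromatic, H0) → no; 5× c (aromatic, H1) → no; 3× C (H0) → match; 1× O (H0) → no; 1× O (H1) → no; 1× C (H1) → no; 1× N (H0) → no.
That gives 3 matching atoms.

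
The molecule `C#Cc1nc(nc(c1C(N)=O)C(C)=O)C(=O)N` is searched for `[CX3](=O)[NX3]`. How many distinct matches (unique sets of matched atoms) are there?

2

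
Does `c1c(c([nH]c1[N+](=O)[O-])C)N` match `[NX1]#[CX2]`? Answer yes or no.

The pattern [NX1]#[CX2] describes a nitrogen triple-bonded to a two-connected carbon — a nitrile.
The closest candidate here is a nitro group (-[N+](=O)[O-]), but there is no C#N triple bond. No other fragment satisfies the full query, so there is no match.

No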